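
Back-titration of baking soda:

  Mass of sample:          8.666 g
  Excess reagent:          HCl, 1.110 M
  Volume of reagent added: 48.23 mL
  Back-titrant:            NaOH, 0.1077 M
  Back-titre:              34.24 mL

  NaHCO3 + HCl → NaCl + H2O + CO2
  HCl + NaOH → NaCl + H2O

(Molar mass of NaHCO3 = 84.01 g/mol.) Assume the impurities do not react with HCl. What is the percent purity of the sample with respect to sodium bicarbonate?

n(HCl) added = 0.04823 × 1.110 = 0.05354 mol
n(NaOH) used in back-titration = 0.03424 × 0.1077 = 3.688 × 10^-3 mol
n(HCl) left over = 3.688 × 10^-3 mol (1:1 ratio)
n(HCl) consumed by analyte = 0.05354 − 3.688 × 10^-3 = 0.04985 mol
n(NaHCO3) = 0.04985 mol (1:1 ratio)
mass of NaHCO3 = 0.04985 × 84.01 = 4.188 g
% NaHCO3 = 4.188 / 8.666 × 100 = 48.32 %

48.32 %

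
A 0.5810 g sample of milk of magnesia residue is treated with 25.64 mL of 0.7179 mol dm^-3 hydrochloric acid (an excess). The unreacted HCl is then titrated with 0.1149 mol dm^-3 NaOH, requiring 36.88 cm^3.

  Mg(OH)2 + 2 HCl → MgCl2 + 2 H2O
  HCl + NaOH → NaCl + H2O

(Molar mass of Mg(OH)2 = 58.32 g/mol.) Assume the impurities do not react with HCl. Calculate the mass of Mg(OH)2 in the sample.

0.4132 g

n(HCl) added = 0.02564 × 0.7179 = 0.01841 mol
n(NaOH) used in back-titration = 0.03688 × 0.1149 = 4.238 × 10^-3 mol
n(HCl) left over = 4.238 × 10^-3 mol (1:1 ratio)
n(HCl) consumed by analyte = 0.01841 − 4.238 × 10^-3 = 0.01417 mol
From the 1:2 ratio, n(Mg(OH)2) = 1/2 × 0.01417 = 7.085 × 10^-3 mol
mass of Mg(OH)2 = 7.085 × 10^-3 × 58.32 = 0.4132 g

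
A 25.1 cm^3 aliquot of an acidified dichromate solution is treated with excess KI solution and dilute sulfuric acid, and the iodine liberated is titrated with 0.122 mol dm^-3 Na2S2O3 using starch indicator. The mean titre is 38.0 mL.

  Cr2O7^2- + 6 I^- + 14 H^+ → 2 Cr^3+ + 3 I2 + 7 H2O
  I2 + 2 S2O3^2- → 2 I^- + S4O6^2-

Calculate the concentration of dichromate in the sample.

n(S2O3^2-) = 0.0380 × 0.122 = 4.64 × 10^-3 mol
n(I2) = n(S2O3^2-)/2 = 2.32 × 10^-3 mol
From the 1:3 ratio, n(Cr2O7^2-) in the aliquot = 1/3 × 2.32 × 10^-3 = 7.73 × 10^-4 mol
[Cr2O7^2-] = 7.73 × 10^-4 / 0.0251 = 0.0308 mol/L

0.0308 mol/L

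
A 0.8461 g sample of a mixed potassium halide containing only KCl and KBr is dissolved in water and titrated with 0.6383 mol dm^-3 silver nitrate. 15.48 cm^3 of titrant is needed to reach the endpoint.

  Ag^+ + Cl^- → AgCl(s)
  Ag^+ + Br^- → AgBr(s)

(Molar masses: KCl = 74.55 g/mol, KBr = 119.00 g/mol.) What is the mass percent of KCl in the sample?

65.36 %

n(AgNO3) = 0.01548 × 0.6383 = 9.881 × 10^-3 mol
Let x = n(KCl), y = n(KBr).
Titrant: 1x + 1y = 9.881 × 10^-3;  mass: 74.55x + 119.00y = 0.8461
Solving, x = 7.418 × 10^-3 mol, y = 2.463 × 10^-3 mol
mass of KCl = 7.418 × 10^-3 × 74.55 = 0.5530 g
% KCl = 0.5530 / 0.8461 × 100 = 65.36 %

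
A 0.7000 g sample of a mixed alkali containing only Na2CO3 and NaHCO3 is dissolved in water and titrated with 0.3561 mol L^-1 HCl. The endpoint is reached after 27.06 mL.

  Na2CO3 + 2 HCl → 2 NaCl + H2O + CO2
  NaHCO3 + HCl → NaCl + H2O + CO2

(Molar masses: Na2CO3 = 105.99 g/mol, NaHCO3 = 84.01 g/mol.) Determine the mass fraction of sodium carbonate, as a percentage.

26.74 %

n(HCl) = 0.02706 × 0.3561 = 9.636 × 10^-3 mol
Let x = n(Na2CO3), y = n(NaHCO3).
Titrant: 2x + 1y = 9.636 × 10^-3;  mass: 105.99x + 84.01y = 0.7000
Solving, x = 1.766 × 10^-3 mol, y = 6.105 × 10^-3 mol
mass of Na2CO3 = 1.766 × 10^-3 × 105.99 = 0.1871 g
% Na2CO3 = 0.1871 / 0.7000 × 100 = 26.74 %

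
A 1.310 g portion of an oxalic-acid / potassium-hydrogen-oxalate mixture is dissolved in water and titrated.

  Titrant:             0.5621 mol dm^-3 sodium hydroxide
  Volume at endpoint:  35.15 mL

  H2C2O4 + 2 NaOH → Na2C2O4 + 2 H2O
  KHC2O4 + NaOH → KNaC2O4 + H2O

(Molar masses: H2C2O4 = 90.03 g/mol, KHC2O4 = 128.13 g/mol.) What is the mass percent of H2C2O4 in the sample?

n(NaOH) = 0.03515 × 0.5621 = 0.01976 mol
Let x = n(H2C2O4), y = n(KHC2O4).
Titrant: 2x + 1y = 0.01976;  mass: 90.03x + 128.13y = 1.310
Solving, x = 7.349 × 10^-3 mol, y = 5.060 × 10^-3 mol
mass of H2C2O4 = 7.349 × 10^-3 × 90.03 = 0.6616 g
% H2C2O4 = 0.6616 / 1.310 × 100 = 50.50 %

50.50 %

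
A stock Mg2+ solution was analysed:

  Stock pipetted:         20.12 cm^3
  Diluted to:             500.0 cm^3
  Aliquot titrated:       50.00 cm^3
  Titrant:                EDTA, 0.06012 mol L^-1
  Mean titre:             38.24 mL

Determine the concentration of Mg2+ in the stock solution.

1.143 mol/L

Mg^2+ + EDTA^4- → [Mg(EDTA)]^2-
n(EDTA) = 0.03824 × 0.06012 = 2.299 × 10^-3 mol
n(Mg2+) in the aliquot = 2.299 × 10^-3 mol (1:1 ratio)
[Mg2+]_dilute = 2.299 × 10^-3 / 0.05000 = 0.04598 mol/L
Dilution factor = 500.0 / 20.12 = 24.85
[Mg2+]_stock = 0.04598 × 24.85 = 1.143 mol/L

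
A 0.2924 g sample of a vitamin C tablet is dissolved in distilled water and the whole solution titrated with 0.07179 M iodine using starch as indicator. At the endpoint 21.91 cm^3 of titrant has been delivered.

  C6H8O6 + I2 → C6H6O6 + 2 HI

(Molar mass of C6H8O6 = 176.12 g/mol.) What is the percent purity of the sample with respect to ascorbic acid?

n(I2) = 0.02191 L × 0.07179 mol/L = 1.573 × 10^-3 mol
n(C6H8O6) = 1.573 × 10^-3 mol (1:1 ratio)
mass of C6H8O6 = 1.573 × 10^-3 × 176.12 g/mol = 0.2770 g
% C6H8O6 = 0.2770 / 0.2924 × 100 = 94.74 %

94.74 %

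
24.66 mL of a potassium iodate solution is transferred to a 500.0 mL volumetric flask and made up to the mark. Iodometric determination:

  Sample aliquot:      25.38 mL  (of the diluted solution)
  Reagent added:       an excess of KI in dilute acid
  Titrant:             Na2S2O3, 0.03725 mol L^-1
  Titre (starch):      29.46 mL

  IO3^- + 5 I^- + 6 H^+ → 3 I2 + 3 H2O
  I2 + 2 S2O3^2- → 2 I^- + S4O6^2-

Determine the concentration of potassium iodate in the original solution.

n(S2O3^2-) = 0.02946 × 0.03725 = 1.097 × 10^-3 mol
n(I2) = n(S2O3^2-)/2 = 5.487 × 10^-4 mol
From the 1:3 ratio, n(IO3^-) in the aliquot = 1/3 × 5.487 × 10^-4 = 1.829 × 10^-4 mol
[IO3^-]_dilute = 1.829 × 10^-4 / 0.02538 = 0.007206 mol/L
[IO3^-]_original = 0.007206 × 500.0/24.66 = 0.1461 mol/L

0.1461 mol/L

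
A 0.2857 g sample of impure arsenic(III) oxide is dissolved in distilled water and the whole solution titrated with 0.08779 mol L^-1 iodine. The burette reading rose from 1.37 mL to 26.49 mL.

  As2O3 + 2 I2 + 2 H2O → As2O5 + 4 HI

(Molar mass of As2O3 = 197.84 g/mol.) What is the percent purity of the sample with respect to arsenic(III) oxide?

76.36 %

n(I2) = 0.02512 L × 0.08779 mol/L = 2.205 × 10^-3 mol
From the 1:2 ratio, n(As2O3) = 1/2 × 2.205 × 10^-3 = 1.103 × 10^-3 mol
mass of As2O3 = 1.103 × 10^-3 × 197.84 g/mol = 0.2181 g
% As2O3 = 0.2181 / 0.2857 × 100 = 76.36 %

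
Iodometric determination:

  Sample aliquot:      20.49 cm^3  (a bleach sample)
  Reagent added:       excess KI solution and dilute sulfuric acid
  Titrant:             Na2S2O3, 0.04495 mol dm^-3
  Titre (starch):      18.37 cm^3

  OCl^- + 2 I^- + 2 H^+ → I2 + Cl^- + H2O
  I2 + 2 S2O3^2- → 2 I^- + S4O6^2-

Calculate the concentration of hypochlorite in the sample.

0.02015 mol/L

n(S2O3^2-) = 0.01837 × 0.04495 = 8.257 × 10^-4 mol
n(I2) = n(S2O3^2-)/2 = 4.129 × 10^-4 mol
n(OCl^-) in the aliquot = 4.129 × 10^-4 mol (1:1 ratio)
[OCl^-] = 4.129 × 10^-4 / 0.02049 = 0.02015 mol/L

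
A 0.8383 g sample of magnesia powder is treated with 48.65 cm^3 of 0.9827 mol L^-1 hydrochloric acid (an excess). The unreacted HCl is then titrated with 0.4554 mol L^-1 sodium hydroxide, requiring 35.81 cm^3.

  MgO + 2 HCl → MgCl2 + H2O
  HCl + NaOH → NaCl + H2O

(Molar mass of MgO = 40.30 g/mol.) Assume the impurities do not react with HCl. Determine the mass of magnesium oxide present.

n(HCl) added = 0.04865 × 0.9827 = 0.04781 mol
n(NaOH) used in back-titration = 0.03581 × 0.4554 = 0.01631 mol
n(HCl) left over = 0.01631 mol (1:1 ratio)
n(HCl) consumed by analyte = 0.04781 − 0.01631 = 0.03150 mol
From the 1:2 ratio, n(MgO) = 1/2 × 0.03150 = 0.01575 mol
mass of MgO = 0.01575 × 40.30 = 0.6347 g

0.6347 g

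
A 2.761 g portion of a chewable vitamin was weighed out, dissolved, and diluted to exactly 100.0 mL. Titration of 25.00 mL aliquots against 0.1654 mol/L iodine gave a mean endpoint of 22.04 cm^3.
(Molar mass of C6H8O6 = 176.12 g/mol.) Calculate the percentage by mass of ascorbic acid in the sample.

C6H8O6 + I2 → C6H6O6 + 2 HI
n(I2) per titration = 0.02204 × 0.1654 = 3.645 × 10^-3 mol
n(C6H8O6) in each aliquot = 3.645 × 10^-3 mol (1:1 ratio)
n(C6H8O6) in the whole flask = 3.645 × 10^-3 × 100.0/25.00 = 0.01458 mol
mass of C6H8O6 = 0.01458 × 176.12 = 2.568 g
% C6H8O6 = 2.568 / 2.761 × 100 = 93.01 %

93.01 %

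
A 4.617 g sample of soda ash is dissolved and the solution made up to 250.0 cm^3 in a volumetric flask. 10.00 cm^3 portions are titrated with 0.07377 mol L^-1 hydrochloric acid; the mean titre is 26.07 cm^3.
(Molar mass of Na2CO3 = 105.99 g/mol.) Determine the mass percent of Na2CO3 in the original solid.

55.19 %

Na2CO3 + 2 HCl → 2 NaCl + H2O + CO2
n(HCl) per titration = 0.02607 × 0.07377 = 1.923 × 10^-3 mol
From the 1:2 ratio, n(Na2CO3) in each aliquot = 1/2 × 1.923 × 10^-3 = 9.616 × 10^-4 mol
n(Na2CO3) in the whole flask = 9.616 × 10^-4 × 250.0/10.00 = 0.02404 mol
mass of Na2CO3 = 0.02404 × 105.99 = 2.548 g
% Na2CO3 = 2.548 / 4.617 × 100 = 55.19 %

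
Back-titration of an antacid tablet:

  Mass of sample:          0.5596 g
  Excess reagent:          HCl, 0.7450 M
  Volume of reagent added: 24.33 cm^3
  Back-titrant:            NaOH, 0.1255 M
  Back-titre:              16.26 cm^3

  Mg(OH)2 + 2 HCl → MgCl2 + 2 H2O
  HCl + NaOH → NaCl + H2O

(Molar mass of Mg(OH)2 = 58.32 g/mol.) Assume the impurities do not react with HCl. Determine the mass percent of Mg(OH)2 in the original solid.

83.82 %

n(HCl) added = 0.02433 × 0.7450 = 0.01813 mol
n(NaOH) used in back-titration = 0.01626 × 0.1255 = 2.041 × 10^-3 mol
n(HCl) left over = 2.041 × 10^-3 mol (1:1 ratio)
n(HCl) consumed by analyte = 0.01813 − 2.041 × 10^-3 = 0.01609 mol
From the 1:2 ratio, n(Mg(OH)2) = 1/2 × 0.01609 = 8.043 × 10^-3 mol
mass of Mg(OH)2 = 8.043 × 10^-3 × 58.32 = 0.4690 g
% Mg(OH)2 = 0.4690 / 0.5596 × 100 = 83.82 %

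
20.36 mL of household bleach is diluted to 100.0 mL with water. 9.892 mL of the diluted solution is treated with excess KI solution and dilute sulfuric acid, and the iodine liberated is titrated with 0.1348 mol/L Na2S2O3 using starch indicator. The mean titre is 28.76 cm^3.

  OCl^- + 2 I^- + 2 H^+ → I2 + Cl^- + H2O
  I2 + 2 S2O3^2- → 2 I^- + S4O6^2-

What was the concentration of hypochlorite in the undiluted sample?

0.9625 mol/L

n(S2O3^2-) = 0.02876 × 0.1348 = 3.877 × 10^-3 mol
n(I2) = n(S2O3^2-)/2 = 1.938 × 10^-3 mol
n(OCl^-) in the aliquot = 1.938 × 10^-3 mol (1:1 ratio)
[OCl^-]_dilute = 1.938 × 10^-3 / 0.009892 = 0.1960 mol/L
[OCl^-]_original = 0.1960 × 100.0/20.36 = 0.9625 mol/L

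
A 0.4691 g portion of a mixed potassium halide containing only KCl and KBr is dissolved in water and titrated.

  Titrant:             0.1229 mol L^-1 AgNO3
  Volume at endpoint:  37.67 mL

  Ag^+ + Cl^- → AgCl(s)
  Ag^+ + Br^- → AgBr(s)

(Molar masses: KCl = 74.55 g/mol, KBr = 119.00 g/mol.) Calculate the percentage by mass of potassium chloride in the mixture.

n(AgNO3) = 0.03767 × 0.1229 = 4.630 × 10^-3 mol
Let x = n(KCl), y = n(KBr).
Titrant: 1x + 1y = 4.630 × 10^-3;  mass: 74.55x + 119.00y = 0.4691
Solving, x = 1.841 × 10^-3 mol, y = 2.789 × 10^-3 mol
mass of KCl = 1.841 × 10^-3 × 74.55 = 0.1372 g
% KCl = 0.1372 / 0.4691 × 100 = 29.26 %

29.26 %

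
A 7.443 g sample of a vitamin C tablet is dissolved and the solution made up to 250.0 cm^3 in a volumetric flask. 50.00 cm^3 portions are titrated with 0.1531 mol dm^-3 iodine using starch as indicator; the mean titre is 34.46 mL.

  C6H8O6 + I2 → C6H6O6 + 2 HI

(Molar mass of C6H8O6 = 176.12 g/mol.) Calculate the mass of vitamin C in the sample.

n(I2) per titration = 0.03446 × 0.1531 = 5.276 × 10^-3 mol
n(C6H8O6) in each aliquot = 5.276 × 10^-3 mol (1:1 ratio)
n(C6H8O6) in the whole flask = 5.276 × 10^-3 × 250.0/50.00 = 0.02638 mol
mass of C6H8O6 = 0.02638 × 176.12 = 4.646 g

4.646 g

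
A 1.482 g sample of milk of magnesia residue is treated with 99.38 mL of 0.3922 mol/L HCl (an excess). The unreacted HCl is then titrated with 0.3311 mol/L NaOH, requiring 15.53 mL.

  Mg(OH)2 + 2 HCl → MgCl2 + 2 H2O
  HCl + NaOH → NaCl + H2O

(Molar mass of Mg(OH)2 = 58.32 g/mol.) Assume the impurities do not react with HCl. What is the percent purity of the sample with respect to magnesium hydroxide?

n(HCl) added = 0.09938 × 0.3922 = 0.03898 mol
n(NaOH) used in back-titration = 0.01553 × 0.3311 = 5.142 × 10^-3 mol
n(HCl) left over = 5.142 × 10^-3 mol (1:1 ratio)
n(HCl) consumed by analyte = 0.03898 − 5.142 × 10^-3 = 0.03383 mol
From the 1:2 ratio, n(Mg(OH)2) = 1/2 × 0.03383 = 0.01692 mol
mass of Mg(OH)2 = 0.01692 × 58.32 = 0.9866 g
% Mg(OH)2 = 0.9866 / 1.482 × 100 = 66.57 %

66.57 %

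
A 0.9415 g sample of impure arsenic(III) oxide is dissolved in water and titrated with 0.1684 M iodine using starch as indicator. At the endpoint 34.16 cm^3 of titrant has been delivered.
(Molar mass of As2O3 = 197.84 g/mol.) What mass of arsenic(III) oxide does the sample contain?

0.5690 g

As2O3 + 2 I2 + 2 H2O → As2O5 + 4 HI
n(I2) = 0.03416 L × 0.1684 mol/L = 5.753 × 10^-3 mol
From the 1:2 ratio, n(As2O3) = 1/2 × 5.753 × 10^-3 = 2.876 × 10^-3 mol
mass of As2O3 = 2.876 × 10^-3 × 197.84 g/mol = 0.5690 g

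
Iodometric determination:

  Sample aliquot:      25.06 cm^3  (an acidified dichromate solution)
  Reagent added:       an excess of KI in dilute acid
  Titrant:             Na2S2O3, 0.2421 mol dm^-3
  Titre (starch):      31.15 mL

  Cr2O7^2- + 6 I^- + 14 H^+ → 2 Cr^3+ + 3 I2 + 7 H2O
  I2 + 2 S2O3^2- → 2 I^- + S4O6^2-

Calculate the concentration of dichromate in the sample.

0.05016 mol/L

n(S2O3^2-) = 0.03115 × 0.2421 = 7.541 × 10^-3 mol
n(I2) = n(S2O3^2-)/2 = 3.771 × 10^-3 mol
From the 1:3 ratio, n(Cr2O7^2-) in the aliquot = 1/3 × 3.771 × 10^-3 = 1.257 × 10^-3 mol
[Cr2O7^2-] = 1.257 × 10^-3 / 0.02506 = 0.05016 mol/L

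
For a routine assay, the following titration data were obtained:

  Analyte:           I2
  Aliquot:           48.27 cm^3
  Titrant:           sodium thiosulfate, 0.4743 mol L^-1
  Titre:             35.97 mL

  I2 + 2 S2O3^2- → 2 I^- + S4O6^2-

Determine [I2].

n(Na2S2O3) = 0.03597 L × 0.4743 mol/L = 0.01706 mol
From the 1:2 mole ratio, n(I2) = 1/2 × 0.01706 = 8.530 × 10^-3 mol
[I2] = 8.530 × 10^-3 mol / 0.04827 L = 0.1767 mol/L

0.1767 mol/L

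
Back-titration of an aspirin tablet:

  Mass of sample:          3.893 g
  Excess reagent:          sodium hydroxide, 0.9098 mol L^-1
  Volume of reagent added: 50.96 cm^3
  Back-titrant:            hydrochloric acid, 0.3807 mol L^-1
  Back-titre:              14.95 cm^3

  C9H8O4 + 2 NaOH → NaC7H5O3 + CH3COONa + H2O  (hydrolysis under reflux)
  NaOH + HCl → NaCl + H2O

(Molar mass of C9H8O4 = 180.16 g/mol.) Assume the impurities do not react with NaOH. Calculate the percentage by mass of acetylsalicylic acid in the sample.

n(NaOH) added = 0.05096 × 0.9098 = 0.04636 mol
n(HCl) used in back-titration = 0.01495 × 0.3807 = 5.691 × 10^-3 mol
n(NaOH) left over = 5.691 × 10^-3 mol (1:1 ratio)
n(NaOH) consumed by analyte = 0.04636 − 5.691 × 10^-3 = 0.04067 mol
From the 1:2 ratio, n(C9H8O4) = 1/2 × 0.04067 = 0.02034 mol
mass of C9H8O4 = 0.02034 × 180.16 = 3.664 g
% C9H8O4 = 3.664 / 3.893 × 100 = 94.11 %

94.11 %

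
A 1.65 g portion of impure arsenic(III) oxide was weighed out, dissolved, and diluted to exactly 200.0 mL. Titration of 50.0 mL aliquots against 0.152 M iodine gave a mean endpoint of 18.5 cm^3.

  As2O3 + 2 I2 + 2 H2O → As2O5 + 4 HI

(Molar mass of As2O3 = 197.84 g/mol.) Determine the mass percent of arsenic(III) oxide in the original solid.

n(I2) per titration = 0.0185 × 0.152 = 2.81 × 10^-3 mol
From the 1:2 ratio, n(As2O3) in each aliquot = 1/2 × 2.81 × 10^-3 = 1.41 × 10^-3 mol
n(As2O3) in the whole flask = 1.41 × 10^-3 × 200.0/50.0 = 5.62 × 10^-3 mol
mass of As2O3 = 5.62 × 10^-3 × 197.84 = 1.11 g
% As2O3 = 1.11 / 1.65 × 100 = 67.4 %

67.4 %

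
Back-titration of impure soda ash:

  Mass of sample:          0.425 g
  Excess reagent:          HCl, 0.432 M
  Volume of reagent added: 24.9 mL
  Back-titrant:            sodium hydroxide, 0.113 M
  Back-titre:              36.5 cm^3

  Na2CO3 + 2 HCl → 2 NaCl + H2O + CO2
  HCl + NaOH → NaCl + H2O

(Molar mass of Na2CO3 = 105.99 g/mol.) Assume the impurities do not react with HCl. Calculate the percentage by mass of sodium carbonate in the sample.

82.7 %

n(HCl) added = 0.0249 × 0.432 = 0.0108 mol
n(NaOH) used in back-titration = 0.0365 × 0.113 = 4.12 × 10^-3 mol
n(HCl) left over = 4.12 × 10^-3 mol (1:1 ratio)
n(HCl) consumed by analyte = 0.0108 − 4.12 × 10^-3 = 6.63 × 10^-3 mol
From the 1:2 ratio, n(Na2CO3) = 1/2 × 6.63 × 10^-3 = 3.32 × 10^-3 mol
mass of Na2CO3 = 3.32 × 10^-3 × 105.99 = 0.351 g
% Na2CO3 = 0.351 / 0.425 × 100 = 82.7 %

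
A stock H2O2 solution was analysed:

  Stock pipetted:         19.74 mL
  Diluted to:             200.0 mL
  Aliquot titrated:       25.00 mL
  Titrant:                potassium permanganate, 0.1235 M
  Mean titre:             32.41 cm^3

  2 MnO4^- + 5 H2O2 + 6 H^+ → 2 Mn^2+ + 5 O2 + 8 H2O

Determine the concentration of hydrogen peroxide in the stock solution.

4.055 M

n(KMnO4) = 0.03241 × 0.1235 = 4.003 × 10^-3 mol
From the 5:2 ratio, n(H2O2) in the aliquot = 5/2 × 4.003 × 10^-3 = 0.01001 mol
[H2O2]_dilute = 0.01001 / 0.02500 = 0.4003 mol/L
Dilution factor = 200.0 / 19.74 = 10.13
[H2O2]_stock = 0.4003 × 10.13 = 4.055 mol/L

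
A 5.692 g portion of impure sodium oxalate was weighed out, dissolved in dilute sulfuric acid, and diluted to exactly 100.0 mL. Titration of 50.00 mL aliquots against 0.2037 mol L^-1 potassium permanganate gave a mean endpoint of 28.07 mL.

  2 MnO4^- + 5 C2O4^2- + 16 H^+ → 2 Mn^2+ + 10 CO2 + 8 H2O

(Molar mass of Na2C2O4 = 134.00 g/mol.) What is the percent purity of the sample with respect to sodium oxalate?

67.30 %

n(KMnO4) per titration = 0.02807 × 0.2037 = 5.718 × 10^-3 mol
From the 5:2 ratio, n(Na2C2O4) in each aliquot = 5/2 × 5.718 × 10^-3 = 0.01429 mol
n(Na2C2O4) in the whole flask = 0.01429 × 100.0/50.00 = 0.02859 mol
mass of Na2C2O4 = 0.02859 × 134.00 = 3.831 g
% Na2C2O4 = 3.831 / 5.692 × 100 = 67.30 %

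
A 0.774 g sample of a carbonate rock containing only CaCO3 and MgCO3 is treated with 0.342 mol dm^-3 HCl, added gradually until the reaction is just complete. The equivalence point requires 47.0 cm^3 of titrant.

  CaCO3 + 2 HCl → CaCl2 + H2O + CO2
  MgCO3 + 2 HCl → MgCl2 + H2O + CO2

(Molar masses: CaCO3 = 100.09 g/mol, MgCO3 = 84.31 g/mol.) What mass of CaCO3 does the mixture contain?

0.611 g

n(HCl) = 0.0470 × 0.342 = 0.0161 mol
Let x = n(CaCO3), y = n(MgCO3).
Titrant: 2x + 2y = 0.0161;  mass: 100.09x + 84.31y = 0.774
Solving, x = 6.11 × 10^-3 mol, y = 1.93 × 10^-3 mol
mass of CaCO3 = 6.11 × 10^-3 × 100.09 = 0.611 g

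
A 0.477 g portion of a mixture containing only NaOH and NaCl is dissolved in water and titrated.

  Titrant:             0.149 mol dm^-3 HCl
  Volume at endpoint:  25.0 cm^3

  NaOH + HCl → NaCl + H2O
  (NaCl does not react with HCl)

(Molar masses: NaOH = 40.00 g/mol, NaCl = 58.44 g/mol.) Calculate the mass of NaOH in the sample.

n(HCl) = 0.0250 × 0.149 = 3.72 × 10^-3 mol
Let x = n(NaOH), y = n(NaCl).
Titrant: 1x = 3.72 × 10^-3;  mass: 40.00x + 58.44y = 0.477
Solving, x = 3.72 × 10^-3 mol, y = 5.61 × 10^-3 mol
mass of NaOH = 3.72 × 10^-3 × 40.00 = 0.149 g

0.149 g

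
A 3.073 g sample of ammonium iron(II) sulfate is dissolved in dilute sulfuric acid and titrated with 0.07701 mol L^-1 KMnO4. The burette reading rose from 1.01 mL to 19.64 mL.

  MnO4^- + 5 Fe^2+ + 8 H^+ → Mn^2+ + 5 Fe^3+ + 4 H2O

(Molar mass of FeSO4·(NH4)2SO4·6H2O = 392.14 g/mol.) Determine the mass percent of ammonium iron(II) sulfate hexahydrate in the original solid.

n(KMnO4) = 0.01863 L × 0.07701 mol/L = 1.435 × 10^-3 mol
From the 5:1 ratio, n(FeSO4·(NH4)2SO4·6H2O) = 5/1 × 1.435 × 10^-3 = 7.173 × 10^-3 mol
mass of FeSO4·(NH4)2SO4·6H2O = 7.173 × 10^-3 × 392.14 g/mol = 2.813 g
% FeSO4·(NH4)2SO4·6H2O = 2.813 / 3.073 × 100 = 91.54 %

91.54 %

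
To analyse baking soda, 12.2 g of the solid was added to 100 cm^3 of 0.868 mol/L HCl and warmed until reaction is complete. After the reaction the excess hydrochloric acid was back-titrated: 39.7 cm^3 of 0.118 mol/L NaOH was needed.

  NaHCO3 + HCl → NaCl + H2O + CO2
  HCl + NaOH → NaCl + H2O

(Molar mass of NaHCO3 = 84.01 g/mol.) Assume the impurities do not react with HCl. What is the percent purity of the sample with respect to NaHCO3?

56.5 %

n(HCl) added = 0.100 × 0.868 = 0.0868 mol
n(NaOH) used in back-titration = 0.0397 × 0.118 = 4.68 × 10^-3 mol
n(HCl) left over = 4.68 × 10^-3 mol (1:1 ratio)
n(HCl) consumed by analyte = 0.0868 − 4.68 × 10^-3 = 0.0821 mol
n(NaHCO3) = 0.0821 mol (1:1 ratio)
mass of NaHCO3 = 0.0821 × 84.01 = 6.90 g
% NaHCO3 = 6.90 / 12.2 × 100 = 56.5 %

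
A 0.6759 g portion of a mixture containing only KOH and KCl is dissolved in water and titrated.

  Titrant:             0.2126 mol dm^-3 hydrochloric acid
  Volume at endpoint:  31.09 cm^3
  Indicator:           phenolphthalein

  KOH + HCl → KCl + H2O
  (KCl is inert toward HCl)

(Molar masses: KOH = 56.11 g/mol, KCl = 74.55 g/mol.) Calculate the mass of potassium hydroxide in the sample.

0.3709 g

n(HCl) = 0.03109 × 0.2126 = 6.610 × 10^-3 mol
Let x = n(KOH), y = n(KCl).
Titrant: 1x = 6.610 × 10^-3;  mass: 56.11x + 74.55y = 0.6759
Solving, x = 6.610 × 10^-3 mol, y = 4.092 × 10^-3 mol
mass of KOH = 6.610 × 10^-3 × 56.11 = 0.3709 g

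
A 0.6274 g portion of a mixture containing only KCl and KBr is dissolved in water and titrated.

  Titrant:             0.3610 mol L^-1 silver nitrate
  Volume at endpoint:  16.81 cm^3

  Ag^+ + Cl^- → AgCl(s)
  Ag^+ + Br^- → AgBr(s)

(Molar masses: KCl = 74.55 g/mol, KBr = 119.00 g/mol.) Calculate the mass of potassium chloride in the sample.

n(AgNO3) = 0.01681 × 0.3610 = 6.068 × 10^-3 mol
Let x = n(KCl), y = n(KBr).
Titrant: 1x + 1y = 6.068 × 10^-3;  mass: 74.55x + 119.00y = 0.6274
Solving, x = 2.131 × 10^-3 mol, y = 3.937 × 10^-3 mol
mass of KCl = 2.131 × 10^-3 × 74.55 = 0.1589 g

0.1589 g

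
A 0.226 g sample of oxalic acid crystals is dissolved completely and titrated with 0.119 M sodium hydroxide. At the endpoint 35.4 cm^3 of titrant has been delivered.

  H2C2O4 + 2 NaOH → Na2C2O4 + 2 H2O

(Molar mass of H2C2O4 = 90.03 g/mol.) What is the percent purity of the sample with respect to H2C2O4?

n(NaOH) = 0.0354 L × 0.119 mol/L = 4.21 × 10^-3 mol
From the 1:2 ratio, n(H2C2O4) = 1/2 × 4.21 × 10^-3 = 2.11 × 10^-3 mol
mass of H2C2O4 = 2.11 × 10^-3 × 90.03 g/mol = 0.190 g
% H2C2O4 = 0.190 / 0.226 × 100 = 83.9 %

83.9 %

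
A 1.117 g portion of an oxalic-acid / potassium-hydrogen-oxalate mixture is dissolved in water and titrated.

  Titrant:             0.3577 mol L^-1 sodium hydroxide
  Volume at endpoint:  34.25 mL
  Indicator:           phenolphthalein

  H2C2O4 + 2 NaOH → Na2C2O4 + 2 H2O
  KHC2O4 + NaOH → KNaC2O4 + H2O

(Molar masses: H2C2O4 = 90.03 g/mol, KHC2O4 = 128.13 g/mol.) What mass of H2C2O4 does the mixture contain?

0.2452 g

n(NaOH) = 0.03425 × 0.3577 = 0.01225 mol
Let x = n(H2C2O4), y = n(KHC2O4).
Titrant: 2x + 1y = 0.01225;  mass: 90.03x + 128.13y = 1.117
Solving, x = 2.724 × 10^-3 mol, y = 6.804 × 10^-3 mol
mass of H2C2O4 = 2.724 × 10^-3 × 90.03 = 0.2452 g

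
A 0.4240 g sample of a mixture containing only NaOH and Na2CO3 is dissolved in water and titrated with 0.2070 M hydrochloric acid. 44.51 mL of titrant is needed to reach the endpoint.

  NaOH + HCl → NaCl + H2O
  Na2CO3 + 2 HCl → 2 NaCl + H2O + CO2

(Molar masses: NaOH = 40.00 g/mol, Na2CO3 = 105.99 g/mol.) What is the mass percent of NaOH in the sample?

n(HCl) = 0.04451 × 0.2070 = 9.214 × 10^-3 mol
Let x = n(NaOH), y = n(Na2CO3).
Titrant: 1x + 2y = 9.214 × 10^-3;  mass: 40.00x + 105.99y = 0.4240
Solving, x = 4.946 × 10^-3 mol, y = 2.134 × 10^-3 mol
mass of NaOH = 4.946 × 10^-3 × 40.00 = 0.1978 g
% NaOH = 0.1978 / 0.4240 × 100 = 46.66 %

46.66 %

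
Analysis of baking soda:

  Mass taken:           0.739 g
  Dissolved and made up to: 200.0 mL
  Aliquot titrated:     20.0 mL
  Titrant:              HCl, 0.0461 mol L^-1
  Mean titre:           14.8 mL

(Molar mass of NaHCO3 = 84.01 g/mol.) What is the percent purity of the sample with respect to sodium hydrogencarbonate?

77.6 %

NaHCO3 + HCl → NaCl + H2O + CO2
n(HCl) per titration = 0.0148 × 0.0461 = 6.82 × 10^-4 mol
n(NaHCO3) in each aliquot = 6.82 × 10^-4 mol (1:1 ratio)
n(NaHCO3) in the whole flask = 6.82 × 10^-4 × 200.0/20.0 = 6.82 × 10^-3 mol
mass of NaHCO3 = 6.82 × 10^-3 × 84.01 = 0.573 g
% NaHCO3 = 0.573 / 0.739 × 100 = 77.6 %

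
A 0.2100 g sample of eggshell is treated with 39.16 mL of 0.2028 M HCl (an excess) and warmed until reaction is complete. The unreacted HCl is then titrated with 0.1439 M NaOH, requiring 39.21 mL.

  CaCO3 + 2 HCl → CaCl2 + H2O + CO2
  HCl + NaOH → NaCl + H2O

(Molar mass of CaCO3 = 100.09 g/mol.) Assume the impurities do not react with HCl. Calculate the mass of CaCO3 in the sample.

n(HCl) added = 0.03916 × 0.2028 = 7.942 × 10^-3 mol
n(NaOH) used in back-titration = 0.03921 × 0.1439 = 5.642 × 10^-3 mol
n(HCl) left over = 5.642 × 10^-3 mol (1:1 ratio)
n(HCl) consumed by analyte = 7.942 × 10^-3 − 5.642 × 10^-3 = 2.299 × 10^-3 mol
From the 1:2 ratio, n(CaCO3) = 1/2 × 2.299 × 10^-3 = 1.150 × 10^-3 mol
mass of CaCO3 = 1.150 × 10^-3 × 100.09 = 0.1151 g

0.1151 g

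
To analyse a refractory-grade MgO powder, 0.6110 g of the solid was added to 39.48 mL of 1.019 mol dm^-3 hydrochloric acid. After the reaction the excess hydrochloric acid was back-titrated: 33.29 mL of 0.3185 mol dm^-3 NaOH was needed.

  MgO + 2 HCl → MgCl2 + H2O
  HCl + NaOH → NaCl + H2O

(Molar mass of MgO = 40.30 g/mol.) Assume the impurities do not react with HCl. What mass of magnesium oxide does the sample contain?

0.5970 g

n(HCl) added = 0.03948 × 1.019 = 0.04023 mol
n(NaOH) used in back-titration = 0.03329 × 0.3185 = 0.01060 mol
n(HCl) left over = 0.01060 mol (1:1 ratio)
n(HCl) consumed by analyte = 0.04023 − 0.01060 = 0.02963 mol
From the 1:2 ratio, n(MgO) = 1/2 × 0.02963 = 0.01481 mol
mass of MgO = 0.01481 × 40.30 = 0.5970 g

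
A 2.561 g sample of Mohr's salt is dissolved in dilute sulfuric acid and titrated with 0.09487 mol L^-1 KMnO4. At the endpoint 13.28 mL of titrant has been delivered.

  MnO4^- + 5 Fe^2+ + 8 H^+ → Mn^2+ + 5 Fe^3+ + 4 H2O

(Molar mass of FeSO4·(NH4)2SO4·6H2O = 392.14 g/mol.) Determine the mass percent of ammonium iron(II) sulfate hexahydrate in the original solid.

n(KMnO4) = 0.01328 L × 0.09487 mol/L = 1.260 × 10^-3 mol
From the 5:1 ratio, n(FeSO4·(NH4)2SO4·6H2O) = 5/1 × 1.260 × 10^-3 = 6.299 × 10^-3 mol
mass of FeSO4·(NH4)2SO4·6H2O = 6.299 × 10^-3 × 392.14 g/mol = 2.470 g
% FeSO4·(NH4)2SO4·6H2O = 2.470 / 2.561 × 100 = 96.46 %

96.46 %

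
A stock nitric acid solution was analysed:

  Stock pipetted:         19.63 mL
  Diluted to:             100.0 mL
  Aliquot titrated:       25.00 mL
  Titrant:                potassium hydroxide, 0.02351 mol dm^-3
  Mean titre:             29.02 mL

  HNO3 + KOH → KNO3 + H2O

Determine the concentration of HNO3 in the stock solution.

0.1390 mol/L

n(KOH) = 0.02902 × 0.02351 = 6.823 × 10^-4 mol
n(HNO3) in the aliquot = 6.823 × 10^-4 mol (1:1 ratio)
[HNO3]_dilute = 6.823 × 10^-4 / 0.02500 = 0.02729 mol/L
Dilution factor = 100.0 / 19.63 = 5.094
[HNO3]_stock = 0.02729 × 5.094 = 0.1390 mol/L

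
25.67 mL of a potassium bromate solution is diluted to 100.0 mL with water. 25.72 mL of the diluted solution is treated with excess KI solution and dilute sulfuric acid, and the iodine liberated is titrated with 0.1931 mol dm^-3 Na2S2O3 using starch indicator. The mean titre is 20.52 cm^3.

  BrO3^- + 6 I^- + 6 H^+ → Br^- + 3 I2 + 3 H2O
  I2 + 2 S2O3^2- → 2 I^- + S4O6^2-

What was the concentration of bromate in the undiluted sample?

n(S2O3^2-) = 0.02052 × 0.1931 = 3.962 × 10^-3 mol
n(I2) = n(S2O3^2-)/2 = 1.981 × 10^-3 mol
From the 1:3 ratio, n(BrO3^-) in the aliquot = 1/3 × 1.981 × 10^-3 = 6.604 × 10^-4 mol
[BrO3^-]_dilute = 6.604 × 10^-4 / 0.02572 = 0.02568 mol/L
[BrO3^-]_original = 0.02568 × 100.0/25.67 = 0.1000 mol/L

0.1000 mol/L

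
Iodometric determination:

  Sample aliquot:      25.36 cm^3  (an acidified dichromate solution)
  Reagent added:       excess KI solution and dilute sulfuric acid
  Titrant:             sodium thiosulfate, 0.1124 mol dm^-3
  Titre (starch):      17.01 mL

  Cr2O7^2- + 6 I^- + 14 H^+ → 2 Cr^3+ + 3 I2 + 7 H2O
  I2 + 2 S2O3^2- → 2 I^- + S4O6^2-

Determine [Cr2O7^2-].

0.01257 mol/L

n(S2O3^2-) = 0.01701 × 0.1124 = 1.912 × 10^-3 mol
n(I2) = n(S2O3^2-)/2 = 9.560 × 10^-4 mol
From the 1:3 ratio, n(Cr2O7^2-) in the aliquot = 1/3 × 9.560 × 10^-4 = 3.187 × 10^-4 mol
[Cr2O7^2-] = 3.187 × 10^-4 / 0.02536 = 0.01257 mol/L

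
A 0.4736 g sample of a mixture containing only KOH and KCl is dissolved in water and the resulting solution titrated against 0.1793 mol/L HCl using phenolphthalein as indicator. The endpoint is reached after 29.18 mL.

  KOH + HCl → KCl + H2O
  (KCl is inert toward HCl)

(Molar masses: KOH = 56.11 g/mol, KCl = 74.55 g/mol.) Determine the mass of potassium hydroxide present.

0.2936 g

n(HCl) = 0.02918 × 0.1793 = 5.232 × 10^-3 mol
Let x = n(KOH), y = n(KCl).
Titrant: 1x = 5.232 × 10^-3;  mass: 56.11x + 74.55y = 0.4736
Solving, x = 5.232 × 10^-3 mol, y = 2.415 × 10^-3 mol
mass of KOH = 5.232 × 10^-3 × 56.11 = 0.2936 g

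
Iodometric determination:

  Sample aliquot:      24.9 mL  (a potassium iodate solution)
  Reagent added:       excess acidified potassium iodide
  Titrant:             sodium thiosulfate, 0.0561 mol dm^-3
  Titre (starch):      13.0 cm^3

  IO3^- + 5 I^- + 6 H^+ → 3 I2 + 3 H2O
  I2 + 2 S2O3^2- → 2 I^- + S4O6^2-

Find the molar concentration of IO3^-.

n(S2O3^2-) = 0.0130 × 0.0561 = 7.29 × 10^-4 mol
n(I2) = n(S2O3^2-)/2 = 3.65 × 10^-4 mol
From the 1:3 ratio, n(IO3^-) in the aliquot = 1/3 × 3.65 × 10^-4 = 1.22 × 10^-4 mol
[IO3^-] = 1.22 × 10^-4 / 0.0249 = 0.00488 mol/L

0.00488 mol/L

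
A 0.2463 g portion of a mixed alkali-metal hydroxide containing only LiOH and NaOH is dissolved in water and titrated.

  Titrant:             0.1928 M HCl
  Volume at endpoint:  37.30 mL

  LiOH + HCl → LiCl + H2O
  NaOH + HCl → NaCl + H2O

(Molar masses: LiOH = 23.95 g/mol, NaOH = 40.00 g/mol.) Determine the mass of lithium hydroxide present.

n(HCl) = 0.03730 × 0.1928 = 7.191 × 10^-3 mol
Let x = n(LiOH), y = n(NaOH).
Titrant: 1x + 1y = 7.191 × 10^-3;  mass: 23.95x + 40.00y = 0.2463
Solving, x = 2.577 × 10^-3 mol, y = 4.615 × 10^-3 mol
mass of LiOH = 2.577 × 10^-3 × 23.95 = 0.06171 g

0.06171 g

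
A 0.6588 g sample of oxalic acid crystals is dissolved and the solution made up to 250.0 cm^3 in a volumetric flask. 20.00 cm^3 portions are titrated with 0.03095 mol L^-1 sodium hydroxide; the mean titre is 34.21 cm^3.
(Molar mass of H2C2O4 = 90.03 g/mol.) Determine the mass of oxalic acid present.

H2C2O4 + 2 NaOH → Na2C2O4 + 2 H2O
n(NaOH) per titration = 0.03421 × 0.03095 = 1.059 × 10^-3 mol
From the 1:2 ratio, n(H2C2O4) in each aliquot = 1/2 × 1.059 × 10^-3 = 5.294 × 10^-4 mol
n(H2C2O4) in the whole flask = 5.294 × 10^-4 × 250.0/20.00 = 6.617 × 10^-3 mol
mass of H2C2O4 = 6.617 × 10^-3 × 90.03 = 0.5958 g

0.5958 g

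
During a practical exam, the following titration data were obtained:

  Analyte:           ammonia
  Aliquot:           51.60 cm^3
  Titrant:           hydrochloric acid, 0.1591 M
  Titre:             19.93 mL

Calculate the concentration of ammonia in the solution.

0.06145 M

NH3 + HCl → NH4Cl
n(HCl) = 0.01993 L × 0.1591 mol/L = 3.171 × 10^-3 mol
n(NH3) = 3.171 × 10^-3 mol (1:1 mole ratio)
[NH3] = 3.171 × 10^-3 mol / 0.05160 L = 0.06145 mol/L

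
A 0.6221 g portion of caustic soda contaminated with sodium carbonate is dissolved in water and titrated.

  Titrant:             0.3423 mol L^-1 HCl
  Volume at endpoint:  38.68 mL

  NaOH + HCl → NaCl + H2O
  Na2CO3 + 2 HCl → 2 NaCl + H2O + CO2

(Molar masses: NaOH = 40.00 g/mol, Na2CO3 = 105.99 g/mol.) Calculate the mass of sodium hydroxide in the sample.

0.2449 g

n(HCl) = 0.03868 × 0.3423 = 0.01324 mol
Let x = n(NaOH), y = n(Na2CO3).
Titrant: 1x + 2y = 0.01324;  mass: 40.00x + 105.99y = 0.6221
Solving, x = 6.123 × 10^-3 mol, y = 3.559 × 10^-3 mol
mass of NaOH = 6.123 × 10^-3 × 40.00 = 0.2449 g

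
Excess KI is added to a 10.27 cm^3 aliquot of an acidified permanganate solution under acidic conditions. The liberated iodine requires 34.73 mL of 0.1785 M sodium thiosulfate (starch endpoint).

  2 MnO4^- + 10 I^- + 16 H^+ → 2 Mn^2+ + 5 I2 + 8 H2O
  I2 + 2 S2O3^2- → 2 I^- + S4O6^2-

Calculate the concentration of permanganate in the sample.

0.1207 M

n(S2O3^2-) = 0.03473 × 0.1785 = 6.199 × 10^-3 mol
n(I2) = n(S2O3^2-)/2 = 3.100 × 10^-3 mol
From the 2:5 ratio, n(MnO4^-) in the aliquot = 2/5 × 3.100 × 10^-3 = 1.240 × 10^-3 mol
[MnO4^-] = 1.240 × 10^-3 / 0.01027 = 0.1207 mol/L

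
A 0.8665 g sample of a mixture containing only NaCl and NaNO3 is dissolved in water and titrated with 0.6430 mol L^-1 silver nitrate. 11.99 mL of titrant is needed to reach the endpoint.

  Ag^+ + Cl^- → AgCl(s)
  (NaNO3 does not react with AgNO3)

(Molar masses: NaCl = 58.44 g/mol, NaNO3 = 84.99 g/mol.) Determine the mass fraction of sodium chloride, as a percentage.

n(AgNO3) = 0.01199 × 0.6430 = 7.710 × 10^-3 mol
Let x = n(NaCl), y = n(NaNO3).
Titrant: 1x = 7.710 × 10^-3;  mass: 58.44x + 84.99y = 0.8665
Solving, x = 7.710 × 10^-3 mol, y = 4.894 × 10^-3 mol
mass of NaCl = 7.710 × 10^-3 × 58.44 = 0.4505 g
% NaCl = 0.4505 / 0.8665 × 100 = 52.00 %

52.00 %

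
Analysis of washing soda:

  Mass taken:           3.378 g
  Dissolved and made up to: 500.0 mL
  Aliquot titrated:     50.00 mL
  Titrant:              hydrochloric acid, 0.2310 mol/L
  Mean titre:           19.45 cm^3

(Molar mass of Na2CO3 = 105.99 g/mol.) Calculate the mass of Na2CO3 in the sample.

Na2CO3 + 2 HCl → 2 NaCl + H2O + CO2
n(HCl) per titration = 0.01945 × 0.2310 = 4.493 × 10^-3 mol
From the 1:2 ratio, n(Na2CO3) in each aliquot = 1/2 × 4.493 × 10^-3 = 2.246 × 10^-3 mol
n(Na2CO3) in the whole flask = 2.246 × 10^-3 × 500.0/50.00 = 0.02246 mol
mass of Na2CO3 = 0.02246 × 105.99 = 2.381 g

2.381 g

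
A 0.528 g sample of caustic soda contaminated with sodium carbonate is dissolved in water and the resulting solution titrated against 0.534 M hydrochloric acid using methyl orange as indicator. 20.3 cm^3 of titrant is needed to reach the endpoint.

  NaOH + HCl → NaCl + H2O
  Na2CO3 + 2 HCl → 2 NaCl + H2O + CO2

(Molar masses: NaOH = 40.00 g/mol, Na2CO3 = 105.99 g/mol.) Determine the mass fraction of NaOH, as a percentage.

27.1 %

n(HCl) = 0.0203 × 0.534 = 0.0108 mol
Let x = n(NaOH), y = n(Na2CO3).
Titrant: 1x + 2y = 0.0108;  mass: 40.00x + 105.99y = 0.528
Solving, x = 3.58 × 10^-3 mol, y = 3.63 × 10^-3 mol
mass of NaOH = 3.58 × 10^-3 × 40.00 = 0.143 g
% NaOH = 0.143 / 0.528 × 100 = 27.1 %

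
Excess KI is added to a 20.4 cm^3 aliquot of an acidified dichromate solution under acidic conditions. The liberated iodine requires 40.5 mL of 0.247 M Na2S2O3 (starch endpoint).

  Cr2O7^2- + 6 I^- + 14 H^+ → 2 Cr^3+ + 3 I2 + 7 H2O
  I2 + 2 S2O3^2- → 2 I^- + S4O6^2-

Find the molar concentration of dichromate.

n(S2O3^2-) = 0.0405 × 0.247 = 0.0100 mol
n(I2) = n(S2O3^2-)/2 = 5.00 × 10^-3 mol
From the 1:3 ratio, n(Cr2O7^2-) in the aliquot = 1/3 × 5.00 × 10^-3 = 1.67 × 10^-3 mol
[Cr2O7^2-] = 1.67 × 10^-3 / 0.0204 = 0.0817 mol/L

0.0817 M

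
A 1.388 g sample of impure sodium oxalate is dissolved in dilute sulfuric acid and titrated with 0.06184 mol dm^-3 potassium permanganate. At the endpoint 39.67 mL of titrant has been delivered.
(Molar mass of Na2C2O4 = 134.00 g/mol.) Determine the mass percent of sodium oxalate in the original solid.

2 MnO4^- + 5 C2O4^2- + 16 H^+ → 2 Mn^2+ + 10 CO2 + 8 H2O
n(KMnO4) = 0.03967 L × 0.06184 mol/L = 2.453 × 10^-3 mol
From the 5:2 ratio, n(Na2C2O4) = 5/2 × 2.453 × 10^-3 = 6.133 × 10^-3 mol
mass of Na2C2O4 = 6.133 × 10^-3 × 134.00 g/mol = 0.8218 g
% Na2C2O4 = 0.8218 / 1.388 × 100 = 59.21 %

59.21 %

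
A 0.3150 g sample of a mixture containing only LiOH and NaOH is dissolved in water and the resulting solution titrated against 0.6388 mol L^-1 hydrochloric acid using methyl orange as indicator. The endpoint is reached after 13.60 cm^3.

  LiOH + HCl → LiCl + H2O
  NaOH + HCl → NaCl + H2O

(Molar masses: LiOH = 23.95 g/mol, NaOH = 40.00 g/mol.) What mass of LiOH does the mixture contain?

n(HCl) = 0.01360 × 0.6388 = 8.688 × 10^-3 mol
Let x = n(LiOH), y = n(NaOH).
Titrant: 1x + 1y = 8.688 × 10^-3;  mass: 23.95x + 40.00y = 0.3150
Solving, x = 2.025 × 10^-3 mol, y = 6.662 × 10^-3 mol
mass of LiOH = 2.025 × 10^-3 × 23.95 = 0.04851 g

0.04851 g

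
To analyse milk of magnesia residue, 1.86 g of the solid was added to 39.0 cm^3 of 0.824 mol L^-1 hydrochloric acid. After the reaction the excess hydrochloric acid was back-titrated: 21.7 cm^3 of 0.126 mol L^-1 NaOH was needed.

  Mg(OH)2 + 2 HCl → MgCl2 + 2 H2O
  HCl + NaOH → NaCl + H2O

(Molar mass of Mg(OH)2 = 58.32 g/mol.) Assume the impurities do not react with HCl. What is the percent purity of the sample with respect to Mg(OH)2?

46.1 %

n(HCl) added = 0.0390 × 0.824 = 0.0321 mol
n(NaOH) used in back-titration = 0.0217 × 0.126 = 2.73 × 10^-3 mol
n(HCl) left over = 2.73 × 10^-3 mol (1:1 ratio)
n(HCl) consumed by analyte = 0.0321 − 2.73 × 10^-3 = 0.0294 mol
From the 1:2 ratio, n(Mg(OH)2) = 1/2 × 0.0294 = 0.0147 mol
mass of Mg(OH)2 = 0.0147 × 58.32 = 0.857 g
% Mg(OH)2 = 0.857 / 1.86 × 100 = 46.1 %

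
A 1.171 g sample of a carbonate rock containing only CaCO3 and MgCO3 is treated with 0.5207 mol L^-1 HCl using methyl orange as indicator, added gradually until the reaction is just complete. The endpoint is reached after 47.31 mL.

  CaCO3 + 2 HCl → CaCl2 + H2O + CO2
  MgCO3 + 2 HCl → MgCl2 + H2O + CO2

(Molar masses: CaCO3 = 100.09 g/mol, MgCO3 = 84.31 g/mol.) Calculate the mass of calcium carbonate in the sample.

0.8407 g

n(HCl) = 0.04731 × 0.5207 = 0.02463 mol
Let x = n(CaCO3), y = n(MgCO3).
Titrant: 2x + 2y = 0.02463;  mass: 100.09x + 84.31y = 1.171
Solving, x = 8.399 × 10^-3 mol, y = 3.918 × 10^-3 mol
mass of CaCO3 = 8.399 × 10^-3 × 100.09 = 0.8407 g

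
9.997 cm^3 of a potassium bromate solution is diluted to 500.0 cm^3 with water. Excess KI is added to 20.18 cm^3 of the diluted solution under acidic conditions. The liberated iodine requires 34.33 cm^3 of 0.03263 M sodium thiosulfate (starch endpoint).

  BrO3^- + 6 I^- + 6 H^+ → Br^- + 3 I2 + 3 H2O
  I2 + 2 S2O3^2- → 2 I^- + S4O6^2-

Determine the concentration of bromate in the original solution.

n(S2O3^2-) = 0.03433 × 0.03263 = 1.120 × 10^-3 mol
n(I2) = n(S2O3^2-)/2 = 5.601 × 10^-4 mol
From the 1:3 ratio, n(BrO3^-) in the aliquot = 1/3 × 5.601 × 10^-4 = 1.867 × 10^-4 mol
[BrO3^-]_dilute = 1.867 × 10^-4 / 0.02018 = 0.009252 mol/L
[BrO3^-]_original = 0.009252 × 500.0/9.997 = 0.4627 mol/L

0.4627 M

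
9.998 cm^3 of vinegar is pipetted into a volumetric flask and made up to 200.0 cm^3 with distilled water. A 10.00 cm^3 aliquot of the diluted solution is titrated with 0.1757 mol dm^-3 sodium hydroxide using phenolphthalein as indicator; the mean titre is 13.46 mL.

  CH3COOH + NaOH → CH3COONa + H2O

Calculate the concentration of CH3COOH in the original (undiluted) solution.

n(NaOH) = 0.01346 × 0.1757 = 2.365 × 10^-3 mol
n(CH3COOH) in the aliquot = 2.365 × 10^-3 mol (1:1 ratio)
[CH3COOH]_dilute = 2.365 × 10^-3 / 0.01000 = 0.2365 mol/L
Dilution factor = 200.0 / 9.998 = 20.00
[CH3COOH]_stock = 0.2365 × 20.00 = 4.731 mol/L

4.731 mol/L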